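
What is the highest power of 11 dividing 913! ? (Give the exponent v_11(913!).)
v_11(913!) = 90

Legendre's formula: v_p(n!) = Σ_{k ≥ 1} ⌊n / p^k⌋. For p = 11, n = 913, the terms are:
  ⌊913/11^1⌋ = ⌊913/11⌋ = 83
  ⌊913/11^2⌋ = ⌊913/121⌋ = 7
(the next term ⌊913/11^3⌋ = 0, terminating the sum). Summing: v_11(913!) = 83 + 7 = 90.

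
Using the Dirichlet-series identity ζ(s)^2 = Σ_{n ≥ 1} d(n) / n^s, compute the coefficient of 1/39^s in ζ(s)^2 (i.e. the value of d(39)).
d(39) = 4

ζ(s)^2 = (Σ 1/m^s)(Σ 1/k^s). The coefficient of 1/n^s in the product is the number of ordered pairs (m, k) with mk = n, which equals d(n). For n = 39, divisors are [1, 3, 13, 39], so d(39) = 4.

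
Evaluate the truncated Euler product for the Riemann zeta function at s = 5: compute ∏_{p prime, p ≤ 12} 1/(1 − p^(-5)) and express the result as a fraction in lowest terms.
∏ = 20590675875/19857468221

The primes p ≤ 12 are [2, 3, 5, 7, 11]. For each prime, (1 − 1/p^5)^(-1) = p^5 / (p^5 − 1). The product is (1 − 1/2^5)^(-1), (1 − 1/3^5)^(-1), (1 − 1/5^5)^(-1), (1 − 1/7^5)^(-1), (1 − 1/11^5)^(-1) = ∏ p^5 / (p^5 − 1) = 20590675875/19857468221.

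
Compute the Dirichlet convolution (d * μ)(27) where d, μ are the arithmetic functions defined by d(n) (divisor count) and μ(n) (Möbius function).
(d * μ)(27) = 1

Divisors of 27: [1, 3, 9, 27]. For each d | 27:
  d = 1: d(1) · μ(27/1) = 1 · 0 = 0
  d = 3: d(3) · μ(27/3) = 2 · 0 = 0
  d = 9: d(9) · μ(27/9) = 3 · -1 = -3
  d = 27: d(27) · μ(27/27) = 4 · 1 = 4
Summing: (d * μ)(27) = 0 + 0 + -3 + 4 = 1.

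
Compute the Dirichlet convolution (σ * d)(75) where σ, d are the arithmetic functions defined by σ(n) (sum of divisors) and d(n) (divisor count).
(σ * d)(75) = 276

Divisors of 75: [1, 3, 5, 15, 25, 75]. For each d | 75:
  d = 1: σ(1) · d(75/1) = 1 · 6 = 6
  d = 3: σ(3) · d(75/3) = 4 · 3 = 12
  d = 5: σ(5) · d(75/5) = 6 · 4 = 24
  d = 15: σ(15) · d(75/15) = 24 · 2 = 48
  d = 25: σ(25) · d(75/25) = 31 · 2 = 62
  d = 75: σ(75) · d(75/75) = 124 · 1 = 124
Summing: (σ * d)(75) = 6 + 12 + 24 + 48 + 62 + 124 = 276.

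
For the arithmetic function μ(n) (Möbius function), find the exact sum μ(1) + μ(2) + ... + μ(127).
Σ_{n ≤ 127} μ(n) = -2

Compute μ(n) for each 1 ≤ n ≤ 127: μ(1) = 1, μ(2) = -1, μ(3) = -1, μ(4) = 0, μ(5) = -1, μ(6) = 1, μ(7) = -1, μ(8) = 0, μ(9) = 0, μ(10) = 1, μ(11) = -1, μ(12) = 0, μ(13) = -1, μ(14) = 1, μ(15) = 1, μ(16) = 0, μ(17) = -1, μ(18) = 0, μ(19) = -1, μ(20) = 0, μ(21) = 1, μ(22) = 1, μ(23) = -1, μ(24) = 0, μ(25) = 0, μ(26) = 1, μ(27) = 0, μ(28) = 0, μ(29) = -1, μ(30) = -1, μ(31) = -1, μ(32) = 0, μ(33) = 1, μ(34) = 1, μ(35) = 1, μ(36) = 0, μ(37) = -1, μ(38) = 1, μ(39) = 1, μ(40) = 0, μ(41) = -1, μ(42) = -1, μ(43) = -1, μ(44) = 0, μ(45) = 0, μ(46) = 1, μ(47) = -1, μ(48) = 0, μ(49) = 0, μ(50) = 0, μ(51) = 1, μ(52) = 0, μ(53) = -1, μ(54) = 0, μ(55) = 1, μ(56) = 0, μ(57) = 1, μ(58) = 1, μ(59) = -1, μ(60) = 0, μ(61) = -1, μ(62) = 1, μ(63) = 0, μ(64) = 0, μ(65) = 1, μ(66) = -1, μ(67) = -1, μ(68) = 0, μ(69) = 1, μ(70) = -1, μ(71) = -1, μ(72) = 0, μ(73) = -1, μ(74) = 1, μ(75) = 0, μ(76) = 0, μ(77) = 1, μ(78) = -1, μ(79) = -1, μ(80) = 0, μ(81) = 0, μ(82) = 1, μ(83) = -1, μ(84) = 0, μ(85) = 1, μ(86) = 1, μ(87) = 1, μ(88) = 0, μ(89) = -1, μ(90) = 0, μ(91) = 1, μ(92) = 0, μ(93) = 1, μ(94) = 1, μ(95) = 1, μ(96) = 0, μ(97) = -1, μ(98) = 0, μ(99) = 0, μ(100) = 0, μ(101) = -1, μ(102) = -1, μ(103) = -1, μ(104) = 0, μ(105) = -1, μ(106) = 1, μ(107) = -1, μ(108) = 0, μ(109) = -1, μ(110) = -1, μ(111) = 1, μ(112) = 0, μ(113) = -1, μ(114) = -1, μ(115) = 1, μ(116) = 0, μ(117) = 0, μ(118) = 1, μ(119) = 1, μ(120) = 0, μ(121) = 0, μ(122) = 1, μ(123) = 1, μ(124) = 0, μ(125) = 0, μ(126) = 0, μ(127) = -1. Summing all 127 values: -2. (Mertens function M(x) = Σ_{n ≤ x} μ(n); on average M(x) should be small (PNT ⟺ M(x) = o(x)).)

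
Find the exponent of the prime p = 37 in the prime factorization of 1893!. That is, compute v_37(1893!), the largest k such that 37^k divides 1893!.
v_37(1893!) = 52

Legendre's formula: v_p(n!) = Σ_{k ≥ 1} ⌊n / p^k⌋. For p = 37, n = 1893, the terms are:
  ⌊1893/37^1⌋ = ⌊1893/37⌋ = 51
  ⌊1893/37^2⌋ = ⌊1893/1369⌋ = 1
(the next term ⌊1893/37^3⌋ = 0, terminating the sum). Summing: v_37(1893!) = 51 + 1 = 52.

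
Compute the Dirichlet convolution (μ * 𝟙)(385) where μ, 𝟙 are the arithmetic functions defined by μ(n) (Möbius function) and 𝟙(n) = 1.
(μ * 𝟙)(385) = 0

Divisors of 385: [1, 5, 7, 11, 35, 55, 77, 385]. For each d | 385:
  d = 1: μ(1) · 𝟙(385/1) = 1 · 1 = 1
  d = 5: μ(5) · 𝟙(385/5) = -1 · 1 = -1
  d = 7: μ(7) · 𝟙(385/7) = -1 · 1 = -1
  d = 11: μ(11) · 𝟙(385/11) = -1 · 1 = -1
  d = 35: μ(35) · 𝟙(385/35) = 1 · 1 = 1
  d = 55: μ(55) · 𝟙(385/55) = 1 · 1 = 1
  d = 77: μ(77) · 𝟙(385/77) = 1 · 1 = 1
  d = 385: μ(385) · 𝟙(385/385) = -1 · 1 = -1
Summing: (μ * 𝟙)(385) = 1 + -1 + -1 + -1 + 1 + 1 + 1 + -1 = 0.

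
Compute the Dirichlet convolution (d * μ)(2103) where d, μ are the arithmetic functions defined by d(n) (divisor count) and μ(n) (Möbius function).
(d * μ)(2103) = 1

Divisors of 2103: [1, 3, 701, 2103]. For each d | 2103:
  d = 1: d(1) · μ(2103/1) = 1 · 1 = 1
  d = 3: d(3) · μ(2103/3) = 2 · -1 = -2
  d = 701: d(701) · μ(2103/701) = 2 · -1 = -2
  d = 2103: d(2103) · μ(2103/2103) = 4 · 1 = 4
Summing: (d * μ)(2103) = 1 + -2 + -2 + 4 = 1.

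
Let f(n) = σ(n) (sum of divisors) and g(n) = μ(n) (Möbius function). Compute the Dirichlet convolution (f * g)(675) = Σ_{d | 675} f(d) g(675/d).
(σ * μ)(675) = 675

Divisors of 675: [1, 3, 5, 9, 15, 25, 27, 45, 75, 135, 225, 675]. For each d | 675:
  d = 1: σ(1) · μ(675/1) = 1 · 0 = 0
  d = 3: σ(3) · μ(675/3) = 4 · 0 = 0
  d = 5: σ(5) · μ(675/5) = 6 · 0 = 0
  d = 9: σ(9) · μ(675/9) = 13 · 0 = 0
  d = 15: σ(15) · μ(675/15) = 24 · 0 = 0
  d = 25: σ(25) · μ(675/25) = 31 · 0 = 0
  d = 27: σ(27) · μ(675/27) = 40 · 0 = 0
  d = 45: σ(45) · μ(675/45) = 78 · 1 = 78
  d = 75: σ(75) · μ(675/75) = 124 · 0 = 0
  d = 135: σ(135) · μ(675/135) = 240 · -1 = -240
  d = 225: σ(225) · μ(675/225) = 403 · -1 = -403
  d = 675: σ(675) · μ(675/675) = 1240 · 1 = 1240
Summing: (σ * μ)(675) = 0 + 0 + 0 + 0 + 0 + 0 + 0 + 78 + 0 + -240 + -403 + 1240 = 675.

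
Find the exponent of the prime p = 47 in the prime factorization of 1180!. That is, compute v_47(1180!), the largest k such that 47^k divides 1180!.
v_47(1180!) = 25

Legendre's formula: v_p(n!) = Σ_{k ≥ 1} ⌊n / p^k⌋. For p = 47, n = 1180, the terms are:
  ⌊1180/47^1⌋ = ⌊1180/47⌋ = 25
(the next term ⌊1180/47^2⌋ = 0, terminating the sum). Summing: v_47(1180!) = 25 = 25.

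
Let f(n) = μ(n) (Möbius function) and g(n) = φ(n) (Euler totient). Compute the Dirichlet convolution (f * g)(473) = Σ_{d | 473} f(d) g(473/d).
(μ * φ)(473) = 369

Divisors of 473: [1, 11, 43, 473]. For each d | 473:
  d = 1: μ(1) · φ(473/1) = 1 · 420 = 420
  d = 11: μ(11) · φ(473/11) = -1 · 42 = -42
  d = 43: μ(43) · φ(473/43) = -1 · 10 = -10
  d = 473: μ(473) · φ(473/473) = 1 · 1 = 1
Summing: (μ * φ)(473) = 420 + -42 + -10 + 1 = 369.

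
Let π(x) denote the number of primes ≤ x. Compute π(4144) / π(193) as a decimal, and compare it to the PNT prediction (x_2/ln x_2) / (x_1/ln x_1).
π(4144)/π(193) = 570/44 ≈ 12.9545;  PNT prediction ≈ 13.5661.

π(193) = 44 and π(4144) = 570, so π(4144)/π(193) ≈ 12.9545. The PNT-predicted ratio is (4144/ln(4144)) / (193/ln(193)) ≈ 13.5661. The two agree to within a few percent, as expected.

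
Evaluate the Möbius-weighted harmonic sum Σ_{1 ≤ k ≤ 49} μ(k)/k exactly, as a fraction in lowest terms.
Σ μ(k)/k = -12611493192339623/614889782588491410

Values of μ(k) for 1 ≤ k ≤ 49: μ(1) = 1, μ(2) = -1, μ(3) = -1, μ(5) = -1, μ(6) = 1, μ(7) = -1, μ(10) = 1, μ(11) = -1, μ(13) = -1, μ(14) = 1, μ(15) = 1, μ(17) = -1, μ(19) = -1, μ(21) = 1, μ(22) = 1, μ(23) = -1, μ(26) = 1, μ(29) = -1, μ(30) = -1, μ(31) = -1, μ(33) = 1, μ(34) = 1, μ(35) = 1, μ(37) = -1, μ(38) = 1, μ(39) = 1, μ(41) = -1, μ(42) = -1, μ(43) = -1, μ(46) = 1, μ(47) = -1, with μ = 0 on non-squarefree integers. Summing μ(k)/k for k where μ(k) ≠ 0 gives -12611493192339623/614889782588491410 ≈ -0.0205. (PNT ⟺ this sum → 0 as n → ∞.)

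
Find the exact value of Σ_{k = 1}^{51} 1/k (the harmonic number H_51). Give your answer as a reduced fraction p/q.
H_51 = 14004003155738682347159/3099044504245996706400

Direct summation: H_51 = 1 + 1/2 + ... + 1/51. The least common denominator is lcm(1, ..., 51) = 3099044504245996706400; over this denominator the numerator is 3099044504245996706400 + 1549522252122998353200 + 1033014834748665568800 + 774761126061499176600 + 619808900849199341280 + 516507417374332784400 + 442720643463713815200 + 387380563030749588300 + 344338278249555189600 + 309904450424599670640 + 281731318567817882400 + 258253708687166392200 + 238388038788153592800 + 221360321731856907600 + 206602966949733113760 + 193690281515374794150 + 182296735543882159200 + 172169139124777594800 + 163107605486631405600 + 154952225212299835320 + 147573547821237938400 + 140865659283908941200 + 134741065401999856800 + 129126854343583196100 + 123961780169839868256 + 119194019394076796400 + 114779426083185063200 + 110680160865928453800 + 106863603594689541600 + 103301483474866556880 + 99969177556322474400 + 96845140757687397075 + 93910439522605960800 + 91148367771941079600 + 88544128692742763040 + 86084569562388797400 + 83757959574216127200 + 81553802743315702800 + 79462679596051197600 + 77476112606149917660 + 75586451323073090400 + 73786773910618969200 + 72070802424325504800 + 70432829641954470600 + 68867655649911037920 + 67370532700999928400 + 65937117111616951200 + 64563427171791598050 + 63245806209101973600 + 61980890084919934128 + 60765578514627386400 = 14004003155738682347159, so H_51 = 14004003155738682347159/3099044504245996706400 (already in lowest terms) ≈ 4.51881. (The PNT-adjacent estimate ln(51) + γ ≈ 4.50904 matches within O(1/n).)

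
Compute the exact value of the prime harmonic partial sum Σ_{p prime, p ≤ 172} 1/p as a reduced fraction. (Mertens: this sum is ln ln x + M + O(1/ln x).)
Σ 1/p = 1840793455149223796977553240989608507934961889604586193282330007699/962947420735983927056946215901134429196419130606213075415963491270

π(172) = 39, so the primes ≤ 172 are [2, 3, 5, 7, 11, 13, 17, 19, 23, 29, 31, 37, 41, 43, 47, 53, 59, 61, 67, 71, 73, 79, 83, 89, 97, 101, 103, 107, 109, 113, 127, 131, 137, 139, 149, 151, 157, 163, 167]. Summing 1/p over these primes: 1840793455149223796977553240989608507934961889604586193282330007699/962947420735983927056946215901134429196419130606213075415963491270 ≈ 1.9116. Mertens estimate ln ln(172) + 0.2615 ≈ 1.9000.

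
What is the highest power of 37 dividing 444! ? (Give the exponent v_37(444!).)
v_37(444!) = 12

Legendre's formula: v_p(n!) = Σ_{k ≥ 1} ⌊n / p^k⌋. For p = 37, n = 444, the terms are:
  ⌊444/37^1⌋ = ⌊444/37⌋ = 12
(the next term ⌊444/37^2⌋ = 0, terminating the sum). Summing: v_37(444!) = 12 = 12.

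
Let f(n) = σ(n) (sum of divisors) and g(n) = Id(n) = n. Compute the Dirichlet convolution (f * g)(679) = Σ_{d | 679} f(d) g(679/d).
(σ * Id)(679) = 2925

Divisors of 679: [1, 7, 97, 679]. For each d | 679:
  d = 1: σ(1) · Id(679/1) = 1 · 679 = 679
  d = 7: σ(7) · Id(679/7) = 8 · 97 = 776
  d = 97: σ(97) · Id(679/97) = 98 · 7 = 686
  d = 679: σ(679) · Id(679/679) = 784 · 1 = 784
Summing: (σ * Id)(679) = 679 + 776 + 686 + 784 = 2925.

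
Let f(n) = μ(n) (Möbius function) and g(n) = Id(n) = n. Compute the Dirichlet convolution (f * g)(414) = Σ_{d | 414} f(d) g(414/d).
(μ * Id)(414) = 132

Divisors of 414: [1, 2, 3, 6, 9, 18, 23, 46, 69, 138, 207, 414]. For each d | 414:
  d = 1: μ(1) · Id(414/1) = 1 · 414 = 414
  d = 2: μ(2) · Id(414/2) = -1 · 207 = -207
  d = 3: μ(3) · Id(414/3) = -1 · 138 = -138
  d = 6: μ(6) · Id(414/6) = 1 · 69 = 69
  d = 9: μ(9) · Id(414/9) = 0 · 46 = 0
  d = 18: μ(18) · Id(414/18) = 0 · 23 = 0
  d = 23: μ(23) · Id(414/23) = -1 · 18 = -18
  d = 46: μ(46) · Id(414/46) = 1 · 9 = 9
  d = 69: μ(69) · Id(414/69) = 1 · 6 = 6
  d = 138: μ(138) · Id(414/138) = -1 · 3 = -3
  d = 207: μ(207) · Id(414/207) = 0 · 2 = 0
  d = 414: μ(414) · Id(414/414) = 0 · 1 = 0
Summing: (μ * Id)(414) = 414 + -207 + -138 + 69 + 0 + 0 + -18 + 9 + 6 + -3 + 0 + 0 = 132.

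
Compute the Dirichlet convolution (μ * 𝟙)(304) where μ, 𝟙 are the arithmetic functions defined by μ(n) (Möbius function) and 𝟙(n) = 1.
(μ * 𝟙)(304) = 0

Divisors of 304: [1, 2, 4, 8, 16, 19, 38, 76, 152, 304]. For each d | 304:
  d = 1: μ(1) · 𝟙(304/1) = 1 · 1 = 1
  d = 2: μ(2) · 𝟙(304/2) = -1 · 1 = -1
  d = 4: μ(4) · 𝟙(304/4) = 0 · 1 = 0
  d = 8: μ(8) · 𝟙(304/8) = 0 · 1 = 0
  d = 16: μ(16) · 𝟙(304/16) = 0 · 1 = 0
  d = 19: μ(19) · 𝟙(304/19) = -1 · 1 = -1
  d = 38: μ(38) · 𝟙(304/38) = 1 · 1 = 1
  d = 76: μ(76) · 𝟙(304/76) = 0 · 1 = 0
  d = 152: μ(152) · 𝟙(304/152) = 0 · 1 = 0
  d = 304: μ(304) · 𝟙(304/304) = 0 · 1 = 0
Summing: (μ * 𝟙)(304) = 1 + -1 + 0 + 0 + 0 + -1 + 1 + 0 + 0 + 0 = 0.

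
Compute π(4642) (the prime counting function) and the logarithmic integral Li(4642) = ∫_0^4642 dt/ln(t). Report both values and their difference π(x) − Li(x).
π(4642) = 626;  Li(4642) ≈ 642.07;  π(x) − Li(x) ≈ -16.07.

Direct count of primes ≤ 4642 gives π(4642) = 626. Numerical evaluation of the logarithmic integral gives Li(4642) ≈ 642.07. The difference π(x) − Li(x) ≈ -16.07 is typically negative for small/moderate x (Li(x) overestimates), though Littlewood's theorem shows this sign changes infinitely often.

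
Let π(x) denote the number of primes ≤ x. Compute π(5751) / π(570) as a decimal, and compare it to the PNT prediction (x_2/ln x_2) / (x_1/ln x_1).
π(5751)/π(570) = 757/104 ≈ 7.2788;  PNT prediction ≈ 7.3955.

π(570) = 104 and π(5751) = 757, so π(5751)/π(570) ≈ 7.2788. The PNT-predicted ratio is (5751/ln(5751)) / (570/ln(570)) ≈ 7.3955. The two agree to within a few percent, as expected.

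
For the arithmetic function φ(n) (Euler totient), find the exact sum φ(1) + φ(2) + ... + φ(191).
Σ_{n ≤ 191} φ(n) = 11166

Compute φ(n) for each 1 ≤ n ≤ 191: φ(1) = 1, φ(2) = 1, φ(3) = 2, φ(4) = 2, φ(5) = 4, φ(6) = 2, φ(7) = 6, φ(8) = 4, φ(9) = 6, φ(10) = 4, φ(11) = 10, φ(12) = 4, φ(13) = 12, φ(14) = 6, φ(15) = 8, φ(16) = 8, φ(17) = 16, φ(18) = 6, φ(19) = 18, φ(20) = 8, φ(21) = 12, φ(22) = 10, φ(23) = 22, φ(24) = 8, φ(25) = 20, φ(26) = 12, φ(27) = 18, φ(28) = 12, φ(29) = 28, φ(30) = 8, φ(31) = 30, φ(32) = 16, φ(33) = 20, φ(34) = 16, φ(35) = 24, φ(36) = 12, φ(37) = 36, φ(38) = 18, φ(39) = 24, φ(40) = 16, φ(41) = 40, φ(42) = 12, φ(43) = 42, φ(44) = 20, φ(45) = 24, φ(46) = 22, φ(47) = 46, φ(48) = 16, φ(49) = 42, φ(50) = 20, φ(51) = 32, φ(52) = 24, φ(53) = 52, φ(54) = 18, φ(55) = 40, φ(56) = 24, φ(57) = 36, φ(58) = 28, φ(59) = 58, φ(60) = 16, φ(61) = 60, φ(62) = 30, φ(63) = 36, φ(64) = 32, φ(65) = 48, φ(66) = 20, φ(67) = 66, φ(68) = 32, φ(69) = 44, φ(70) = 24, φ(71) = 70, φ(72) = 24, φ(73) = 72, φ(74) = 36, φ(75) = 40, φ(76) = 36, φ(77) = 60, φ(78) = 24, φ(79) = 78, φ(80) = 32, φ(81) = 54, φ(82) = 40, φ(83) = 82, φ(84) = 24, φ(85) = 64, φ(86) = 42, φ(87) = 56, φ(88) = 40, φ(89) = 88, φ(90) = 24, φ(91) = 72, φ(92) = 44, φ(93) = 60, φ(94) = 46, φ(95) = 72, φ(96) = 32, φ(97) = 96, φ(98) = 42, φ(99) = 60, φ(100) = 40, φ(101) = 100, φ(102) = 32, φ(103) = 102, φ(104) = 48, φ(105) = 48, φ(106) = 52, φ(107) = 106, φ(108) = 36, φ(109) = 108, φ(110) = 40, φ(111) = 72, φ(112) = 48, φ(113) = 112, φ(114) = 36, φ(115) = 88, φ(116) = 56, φ(117) = 72, φ(118) = 58, φ(119) = 96, φ(120) = 32, φ(121) = 110, φ(122) = 60, φ(123) = 80, φ(124) = 60, φ(125) = 100, φ(126) = 36, φ(127) = 126, φ(128) = 64, φ(129) = 84, φ(130) = 48, φ(131) = 130, φ(132) = 40, φ(133) = 108, φ(134) = 66, φ(135) = 72, φ(136) = 64, φ(137) = 136, φ(138) = 44, φ(139) = 138, φ(140) = 48, φ(141) = 92, φ(142) = 70, φ(143) = 120, φ(144) = 48, φ(145) = 112, φ(146) = 72, φ(147) = 84, φ(148) = 72, φ(149) = 148, φ(150) = 40, φ(151) = 150, φ(152) = 72, φ(153) = 96, φ(154) = 60, φ(155) = 120, φ(156) = 48, φ(157) = 156, φ(158) = 78, φ(159) = 104, φ(160) = 64, φ(161) = 132, φ(162) = 54, φ(163) = 162, φ(164) = 80, φ(165) = 80, φ(166) = 82, φ(167) = 166, φ(168) = 48, φ(169) = 156, φ(170) = 64, φ(171) = 108, φ(172) = 84, φ(173) = 172, φ(174) = 56, φ(175) = 120, φ(176) = 80, φ(177) = 116, φ(178) = 88, φ(179) = 178, φ(180) = 48, φ(181) = 180, φ(182) = 72, φ(183) = 120, φ(184) = 88, φ(185) = 144, φ(186) = 60, φ(187) = 160, φ(188) = 92, φ(189) = 108, φ(190) = 72, φ(191) = 190. Summing all 191 values: 11166. (Average order: Σ_{n ≤ x} φ(n) ~ (3/π²) x². For x = 191, (3/π²)·191² ≈ 11088.89.)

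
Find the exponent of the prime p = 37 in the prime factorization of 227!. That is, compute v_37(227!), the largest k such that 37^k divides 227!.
v_37(227!) = 6

Legendre's formula: v_p(n!) = Σ_{k ≥ 1} ⌊n / p^k⌋. For p = 37, n = 227, the terms are:
  ⌊227/37^1⌋ = ⌊227/37⌋ = 6
(the next term ⌊227/37^2⌋ = 0, terminating the sum). Summing: v_37(227!) = 6 = 6.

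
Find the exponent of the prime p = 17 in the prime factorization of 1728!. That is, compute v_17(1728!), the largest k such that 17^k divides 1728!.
v_17(1728!) = 106

Legendre's formula: v_p(n!) = Σ_{k ≥ 1} ⌊n / p^k⌋. For p = 17, n = 1728, the terms are:
  ⌊1728/17^1⌋ = ⌊1728/17⌋ = 101
  ⌊1728/17^2⌋ = ⌊1728/289⌋ = 5
(the next term ⌊1728/17^3⌋ = 0, terminating the sum). Summing: v_17(1728!) = 101 + 5 = 106.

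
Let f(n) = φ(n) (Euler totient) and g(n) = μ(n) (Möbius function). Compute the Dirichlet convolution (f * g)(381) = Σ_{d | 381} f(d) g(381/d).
(φ * μ)(381) = 125

Divisors of 381: [1, 3, 127, 381]. For each d | 381:
  d = 1: φ(1) · μ(381/1) = 1 · 1 = 1
  d = 3: φ(3) · μ(381/3) = 2 · -1 = -2
  d = 127: φ(127) · μ(381/127) = 126 · -1 = -126
  d = 381: φ(381) · μ(381/381) = 252 · 1 = 252
Summing: (φ * μ)(381) = 1 + -2 + -126 + 252 = 125.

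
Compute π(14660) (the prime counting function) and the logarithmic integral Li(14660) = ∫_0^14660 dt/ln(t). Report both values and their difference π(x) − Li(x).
π(14660) = 1717;  Li(14660) ≈ 1741.22;  π(x) − Li(x) ≈ -24.22.

Direct count of primes ≤ 14660 gives π(14660) = 1717. Numerical evaluation of the logarithmic integral gives Li(14660) ≈ 1741.22. The difference π(x) − Li(x) ≈ -24.22 is typically negative for small/moderate x (Li(x) overestimates), though Littlewood's theorem shows this sign changes infinitely often.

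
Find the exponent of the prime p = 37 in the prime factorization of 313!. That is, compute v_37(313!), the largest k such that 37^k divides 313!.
v_37(313!) = 8

Legendre's formula: v_p(n!) = Σ_{k ≥ 1} ⌊n / p^k⌋. For p = 37, n = 313, the terms are:
  ⌊313/37^1⌋ = ⌊313/37⌋ = 8
(the next term ⌊313/37^2⌋ = 0, terminating the sum). Summing: v_37(313!) = 8 = 8.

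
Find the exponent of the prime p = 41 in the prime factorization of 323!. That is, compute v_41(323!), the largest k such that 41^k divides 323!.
v_41(323!) = 7

Legendre's formula: v_p(n!) = Σ_{k ≥ 1} ⌊n / p^k⌋. For p = 41, n = 323, the terms are:
  ⌊323/41^1⌋ = ⌊323/41⌋ = 7
(the next term ⌊323/41^2⌋ = 0, terminating the sum). Summing: v_41(323!) = 7 = 7.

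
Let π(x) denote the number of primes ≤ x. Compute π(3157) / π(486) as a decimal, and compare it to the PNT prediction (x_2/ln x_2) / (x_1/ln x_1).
π(3157)/π(486) = 446/92 ≈ 4.8478;  PNT prediction ≈ 4.9873.

π(486) = 92 and π(3157) = 446, so π(3157)/π(486) ≈ 4.8478. The PNT-predicted ratio is (3157/ln(3157)) / (486/ln(486)) ≈ 4.9873. The two agree to within a few percent, as expected.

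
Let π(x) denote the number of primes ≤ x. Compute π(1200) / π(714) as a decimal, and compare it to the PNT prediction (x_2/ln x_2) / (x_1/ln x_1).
π(1200)/π(714) = 196/127 ≈ 1.5433;  PNT prediction ≈ 1.5576.

π(714) = 127 and π(1200) = 196, so π(1200)/π(714) ≈ 1.5433. The PNT-predicted ratio is (1200/ln(1200)) / (714/ln(714)) ≈ 1.5576. The two agree to within a few percent, as expected.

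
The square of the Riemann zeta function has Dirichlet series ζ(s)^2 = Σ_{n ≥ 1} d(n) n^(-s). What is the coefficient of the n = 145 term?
d(145) = 4

ζ(s)^2 = (Σ 1/m^s)(Σ 1/k^s). The coefficient of 1/n^s in the product is the number of ordered pairs (m, k) with mk = n, which equals d(n). For n = 145, divisors are [1, 5, 29, 145], so d(145) = 4.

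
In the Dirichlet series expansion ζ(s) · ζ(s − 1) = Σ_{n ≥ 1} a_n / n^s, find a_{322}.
σ(322) = 576

In the product (Σ m^0/m^s)(Σ k / k^s) = Σ (Σ_{d | n} d) / n^s, the coefficient of 1/n^s is σ(n) = Σ_{d | n} d. For n = 322, divisors are [1, 2, 7, 14, 23, 46, 161, 322]; summing: σ(322) = 576.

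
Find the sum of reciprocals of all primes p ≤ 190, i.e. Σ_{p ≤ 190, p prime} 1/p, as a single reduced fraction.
Σ 1/p = 10408867916382550633331528920459565913027063402071390584941986323453055203/5397346292805549782720214077673687806275517530364350655459511599582614290

π(190) = 42, so the primes ≤ 190 are [2, 3, 5, 7, 11, 13, 17, 19, 23, 29, 31, 37, 41, 43, 47, 53, 59, 61, 67, 71, 73, 79, 83, 89, 97, 101, 103, 107, 109, 113, 127, 131, 137, 139, 149, 151, 157, 163, 167, 173, 179, 181]. Summing 1/p over these primes: 10408867916382550633331528920459565913027063402071390584941986323453055203/5397346292805549782720214077673687806275517530364350655459511599582614290 ≈ 1.9285. Mertens estimate ln ln(190) + 0.2615 ≈ 1.9192.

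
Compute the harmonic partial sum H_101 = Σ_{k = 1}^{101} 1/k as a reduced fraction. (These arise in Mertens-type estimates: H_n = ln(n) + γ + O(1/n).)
H_101 = 1463919079240743966268954674710929768361083/281670315928038407744716588098661706369472

Direct summation: H_101 = 1 + 1/2 + ... + 1/101. The least common denominator is lcm(1, ..., 101) = 7041757898200960193617914702466542659236800; over this denominator the numerator is 7041757898200960193617914702466542659236800 + 3520878949100480096808957351233271329618400 + 2347252632733653397872638234155514219745600 + 1760439474550240048404478675616635664809200 + 1408351579640192038723582940493308531847360 + 1173626316366826698936319117077757109872800 + 1005965414028708599088273528923791808462400 + 880219737275120024202239337808317832404600 + 782417544244551132624212744718504739915200 + 704175789820096019361791470246654265923680 + 640159808927360017601628609315140241748800 + 586813158183413349468159558538878554936400 + 541673684476996937970608823266657127633600 + 502982707014354299544136764461895904231200 + 469450526546730679574527646831102843949120 + 440109868637560012101119668904158916202300 + 414221052835350599624583217792149568190400 + 391208772122275566312106372359252369957600 + 370618836747418957558837615919291718907200 + 352087894910048009680895735123327132961840 + 335321804676236199696091176307930602820800 + 320079904463680008800814304657570120874400 + 306163386878302617113822378368110550401600 + 293406579091706674734079779269439277468200 + 281670315928038407744716588098661706369472 + 270836842238498468985304411633328563816800 + 260805848081517044208070914906168246638400 + 251491353507177149772068382230947952115600 + 242819237868998627366134989740225608939200 + 234725263273365339787263823415551421974560 + 227153480587127748181223054918275569652800 + 220054934318780006050559834452079458101150 + 213386602975786672533876203105046747249600 + 207110526417675299812291608896074784095200 + 201193082805741719817654705784758361692480 + 195604386061137783156053186179626184978800 + 190317781032458383611294991958555207006400 + 185309418373709478779418807959645859453600 + 180557894825665645990202941088885709211200 + 176043947455024004840447867561663566480920 + 171750192639047809600436943962598601444800 + 167660902338118099848045588153965301410400 + 163761811586068841712044527964338201377600 + 160039952231840004400407152328785060437200 + 156483508848910226524842548943700947983040 + 153081693439151308556911189184055275200800 + 149824636131935323268466270265245588494400 + 146703289545853337367039889634719638734100 + 143709344861244085584039075560541686923200 + 140835157964019203872358294049330853184736 + 138073684278450199874861072597383189396800 + 135418421119249234492652205816664281908400 + 132863356569829437615432352876727219985600 + 130402924040758522104035457453084123319200 + 128031961785472003520325721863028048349760 + 125745676753588574886034191115473976057800 + 123539612249139652519612538639763906302400 + 121409618934499313683067494870112804469600 + 119351828783067121925727367838415977275200 + 117362631636682669893631911707775710987280 + 115438654068868199895375650860107256708800 + 113576740293563874090611527459137784826400 + 111773934892078733232030392102643534273600 + 110027467159390003025279917226039729050575 + 108334736895399387594121764653331425526720 + 106693301487893336266938101552523373624800 + 105100864152253137218177831380097651630400 + 103555263208837649906145804448037392047600 + 102054462292767539037940792789370183467200 + 100596541402870859908827352892379180846240 + 99179688707055777374900207076993558580800 + 97802193030568891578026593089813092489400 + 96462436961656988953670064417349899441600 + 95158890516229191805647495979277603503200 + 93890105309346135914905529366220568789824 + 92654709186854739389709403979822929726800 + 91451401275337145371661229902162891678400 + 90278947412832822995101470544442854605600 + 89136175926594432830606515221095476699200 + 88021973727512002420223933780831783240460 + 86935282693839014736023638302056082212800 + 85875096319523904800218471981299300722400 + 84840456604830845706239936174295694689600 + 83830451169059049924022794076982650705200 + 82844210567070119924916643558429913638080 + 81880905793034420856022263982169100688800 + 80939745956332875788711663246741869646400 + 80019976115920002200203576164392530218600 + 79120875260684945995706906769286996171200 + 78241754424455113262421274471850473991520 + 77381954925285276852944117609522446804800 + 76540846719575654278455594592027637600400 + 75717826862375916060407684972758523217600 + 74912318065967661634233135132622794247200 + 74123767349483791511767523183858343781440 + 73351644772926668683519944817359819367050 + 72595442249494434985751697963572604734400 + 71854672430622042792019537780270843461600 + 71128867658595557511292067701682249083200 + 70417578982009601936179147024665426592368 + 69720375229712477164533808935312303556800 = 36597976981018599156723866867773244209027075, so H_101 = 36597976981018599156723866867773244209027075/7041757898200960193617914702466542659236800; reducing by gcd(36597976981018599156723866867773244209027075, 7041757898200960193617914702466542659236800) = 25 gives 1463919079240743966268954674710929768361083/281670315928038407744716588098661706369472 ≈ 5.19728. (The PNT-adjacent estimate ln(101) + γ ≈ 5.19234 matches within O(1/n).)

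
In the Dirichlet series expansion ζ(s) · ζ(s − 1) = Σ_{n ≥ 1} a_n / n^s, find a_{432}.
σ(432) = 1240

In the product (Σ m^0/m^s)(Σ k / k^s) = Σ (Σ_{d | n} d) / n^s, the coefficient of 1/n^s is σ(n) = Σ_{d | n} d. For n = 432, divisors are [1, 2, 3, 4, 6, 8, 9, 12, 16, 18, 24, 27, 36, 48, 54, 72, 108, 144, 216, 432]; summing: σ(432) = 1240.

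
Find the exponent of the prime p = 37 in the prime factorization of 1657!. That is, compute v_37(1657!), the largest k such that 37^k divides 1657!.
v_37(1657!) = 45

Legendre's formula: v_p(n!) = Σ_{k ≥ 1} ⌊n / p^k⌋. For p = 37, n = 1657, the terms are:
  ⌊1657/37^1⌋ = ⌊1657/37⌋ = 44
  ⌊1657/37^2⌋ = ⌊1657/1369⌋ = 1
(the next term ⌊1657/37^3⌋ = 0, terminating the sum). Summing: v_37(1657!) = 44 + 1 = 45.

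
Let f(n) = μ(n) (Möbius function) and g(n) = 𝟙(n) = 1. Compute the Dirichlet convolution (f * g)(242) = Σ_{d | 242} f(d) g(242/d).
(μ * 𝟙)(242) = 0

Divisors of 242: [1, 2, 11, 22, 121, 242]. For each d | 242:
  d = 1: μ(1) · 𝟙(242/1) = 1 · 1 = 1
  d = 2: μ(2) · 𝟙(242/2) = -1 · 1 = -1
  d = 11: μ(11) · 𝟙(242/11) = -1 · 1 = -1
  d = 22: μ(22) · 𝟙(242/22) = 1 · 1 = 1
  d = 121: μ(121) · 𝟙(242/121) = 0 · 1 = 0
  d = 242: μ(242) · 𝟙(242/242) = 0 · 1 = 0
Summing: (μ * 𝟙)(242) = 1 + -1 + -1 + 1 + 0 + 0 = 0.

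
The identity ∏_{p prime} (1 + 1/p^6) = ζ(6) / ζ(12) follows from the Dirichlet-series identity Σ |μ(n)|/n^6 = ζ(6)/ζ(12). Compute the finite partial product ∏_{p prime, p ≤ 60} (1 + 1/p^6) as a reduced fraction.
∏ = 15208164362828403658148964619279112555962623197017564159533315284245673252712693579875969187856000000/14952583309331613601270624305866697838298339465266429234833578634476621111163572328947624655858571977

The primes p ≤ 60 are [2, 3, 5, 7, 11, 13, 17, 19, 23, 29, 31, 37, 41, 43, 47, 53, 59]. For each, (1 + 1/p^6) = (p^6 + 1)/p^6. Multiplying these fractions over p ∈ [2, 3, 5, 7, 11, 13, 17, 19, 23, 29, 31, 37, 41, 43, 47, 53, 59] gives 15208164362828403658148964619279112555962623197017564159533315284245673252712693579875969187856000000/14952583309331613601270624305866697838298339465266429234833578634476621111163572328947624655858571977. (In the limit P → ∞ this tends to ζ(6)/ζ(12).)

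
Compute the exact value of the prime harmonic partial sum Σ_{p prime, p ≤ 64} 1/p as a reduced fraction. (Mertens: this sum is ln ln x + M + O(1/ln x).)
Σ 1/p = 201015517717077830328949/117288381359406970983270

π(64) = 18, so the primes ≤ 64 are [2, 3, 5, 7, 11, 13, 17, 19, 23, 29, 31, 37, 41, 43, 47, 53, 59, 61]. Summing 1/p over these primes: 201015517717077830328949/117288381359406970983270 ≈ 1.7139. Mertens estimate ln ln(64) + 0.2615 ≈ 1.6867.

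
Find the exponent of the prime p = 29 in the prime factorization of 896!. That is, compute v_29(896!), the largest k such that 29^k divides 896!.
v_29(896!) = 31

Legendre's formula: v_p(n!) = Σ_{k ≥ 1} ⌊n / p^k⌋. For p = 29, n = 896, the terms are:
  ⌊896/29^1⌋ = ⌊896/29⌋ = 30
  ⌊896/29^2⌋ = ⌊896/841⌋ = 1
(the next term ⌊896/29^3⌋ = 0, terminating the sum). Summing: v_29(896!) = 30 + 1 = 31.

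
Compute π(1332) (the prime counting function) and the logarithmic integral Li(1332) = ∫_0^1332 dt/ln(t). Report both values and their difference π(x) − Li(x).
π(1332) = 217;  Li(1332) ≈ 224.66;  π(x) − Li(x) ≈ -7.66.

Direct count of primes ≤ 1332 gives π(1332) = 217. Numerical evaluation of the logarithmic integral gives Li(1332) ≈ 224.66. The difference π(x) − Li(x) ≈ -7.66 is typically negative for small/moderate x (Li(x) overestimates), though Littlewood's theorem shows this sign changes infinitely often.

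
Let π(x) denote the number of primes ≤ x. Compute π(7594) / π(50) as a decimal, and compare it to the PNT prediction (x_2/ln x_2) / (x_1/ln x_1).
π(7594)/π(50) = 965/15 ≈ 64.3333;  PNT prediction ≈ 66.4970.

π(50) = 15 and π(7594) = 965, so π(7594)/π(50) ≈ 64.3333. The PNT-predicted ratio is (7594/ln(7594)) / (50/ln(50)) ≈ 66.4970. The two agree to within a few percent, as expected.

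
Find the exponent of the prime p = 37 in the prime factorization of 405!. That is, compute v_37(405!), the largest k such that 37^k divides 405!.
v_37(405!) = 10

Legendre's formula: v_p(n!) = Σ_{k ≥ 1} ⌊n / p^k⌋. For p = 37, n = 405, the terms are:
  ⌊405/37^1⌋ = ⌊405/37⌋ = 10
(the next term ⌊405/37^2⌋ = 0, terminating the sum). Summing: v_37(405!) = 10 = 10.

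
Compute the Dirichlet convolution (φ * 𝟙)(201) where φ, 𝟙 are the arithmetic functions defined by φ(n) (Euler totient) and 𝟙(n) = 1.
(φ * 𝟙)(201) = 201

Divisors of 201: [1, 3, 67, 201]. For each d | 201:
  d = 1: φ(1) · 𝟙(201/1) = 1 · 1 = 1
  d = 3: φ(3) · 𝟙(201/3) = 2 · 1 = 2
  d = 67: φ(67) · 𝟙(201/67) = 66 · 1 = 66
  d = 201: φ(201) · 𝟙(201/201) = 132 · 1 = 132
Summing: (φ * 𝟙)(201) = 1 + 2 + 66 + 132 = 201.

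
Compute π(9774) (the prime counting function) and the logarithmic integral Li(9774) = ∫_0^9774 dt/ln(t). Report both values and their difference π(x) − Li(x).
π(9774) = 1205;  Li(9774) ≈ 1221.57;  π(x) − Li(x) ≈ -16.57.

Direct count of primes ≤ 9774 gives π(9774) = 1205. Numerical evaluation of the logarithmic integral gives Li(9774) ≈ 1221.57. The difference π(x) − Li(x) ≈ -16.57 is typically negative for small/moderate x (Li(x) overestimates), though Littlewood's theorem shows this sign changes infinitely often.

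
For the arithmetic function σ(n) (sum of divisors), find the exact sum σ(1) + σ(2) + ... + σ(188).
Σ_{n ≤ 188} σ(n) = 29110

Compute σ(n) for each 1 ≤ n ≤ 188: σ(1) = 1, σ(2) = 3, σ(3) = 4, σ(4) = 7, σ(5) = 6, σ(6) = 12, σ(7) = 8, σ(8) = 15, σ(9) = 13, σ(10) = 18, σ(11) = 12, σ(12) = 28, σ(13) = 14, σ(14) = 24, σ(15) = 24, σ(16) = 31, σ(17) = 18, σ(18) = 39, σ(19) = 20, σ(20) = 42, σ(21) = 32, σ(22) = 36, σ(23) = 24, σ(24) = 60, σ(25) = 31, σ(26) = 42, σ(27) = 40, σ(28) = 56, σ(29) = 30, σ(30) = 72, σ(31) = 32, σ(32) = 63, σ(33) = 48, σ(34) = 54, σ(35) = 48, σ(36) = 91, σ(37) = 38, σ(38) = 60, σ(39) = 56, σ(40) = 90, σ(41) = 42, σ(42) = 96, σ(43) = 44, σ(44) = 84, σ(45) = 78, σ(46) = 72, σ(47) = 48, σ(48) = 124, σ(49) = 57, σ(50) = 93, σ(51) = 72, σ(52) = 98, σ(53) = 54, σ(54) = 120, σ(55) = 72, σ(56) = 120, σ(57) = 80, σ(58) = 90, σ(59) = 60, σ(60) = 168, σ(61) = 62, σ(62) = 96, σ(63) = 104, σ(64) = 127, σ(65) = 84, σ(66) = 144, σ(67) = 68, σ(68) = 126, σ(69) = 96, σ(70) = 144, σ(71) = 72, σ(72) = 195, σ(73) = 74, σ(74) = 114, σ(75) = 124, σ(76) = 140, σ(77) = 96, σ(78) = 168, σ(79) = 80, σ(80) = 186, σ(81) = 121, σ(82) = 126, σ(83) = 84, σ(84) = 224, σ(85) = 108, σ(86) = 132, σ(87) = 120, σ(88) = 180, σ(89) = 90, σ(90) = 234, σ(91) = 112, σ(92) = 168, σ(93) = 128, σ(94) = 144, σ(95) = 120, σ(96) = 252, σ(97) = 98, σ(98) = 171, σ(99) = 156, σ(100) = 217, σ(101) = 102, σ(102) = 216, σ(103) = 104, σ(104) = 210, σ(105) = 192, σ(106) = 162, σ(107) = 108, σ(108) = 280, σ(109) = 110, σ(110) = 216, σ(111) = 152, σ(112) = 248, σ(113) = 114, σ(114) = 240, σ(115) = 144, σ(116) = 210, σ(117) = 182, σ(118) = 180, σ(119) = 144, σ(120) = 360, σ(121) = 133, σ(122) = 186, σ(123) = 168, σ(124) = 224, σ(125) = 156, σ(126) = 312, σ(127) = 128, σ(128) = 255, σ(129) = 176, σ(130) = 252, σ(131) = 132, σ(132) = 336, σ(133) = 160, σ(134) = 204, σ(135) = 240, σ(136) = 270, σ(137) = 138, σ(138) = 288, σ(139) = 140, σ(140) = 336, σ(141) = 192, σ(142) = 216, σ(143) = 168, σ(144) = 403, σ(145) = 180, σ(146) = 222, σ(147) = 228, σ(148) = 266, σ(149) = 150, σ(150) = 372, σ(151) = 152, σ(152) = 300, σ(153) = 234, σ(154) = 288, σ(155) = 192, σ(156) = 392, σ(157) = 158, σ(158) = 240, σ(159) = 216, σ(160) = 378, σ(161) = 192, σ(162) = 363, σ(163) = 164, σ(164) = 294, σ(165) = 288, σ(166) = 252, σ(167) = 168, σ(168) = 480, σ(169) = 183, σ(170) = 324, σ(171) = 260, σ(172) = 308, σ(173) = 174, σ(174) = 360, σ(175) = 248, σ(176) = 372, σ(177) = 240, σ(178) = 270, σ(179) = 180, σ(180) = 546, σ(181) = 182, σ(182) = 336, σ(183) = 248, σ(184) = 360, σ(185) = 228, σ(186) = 384, σ(187) = 216, σ(188) = 336. Summing all 188 values: 29110. (Average order: Σ_{n ≤ x} σ(n) ~ (π²/12) x². For x = 188, (π²/12)·188² ≈ 29069.27.)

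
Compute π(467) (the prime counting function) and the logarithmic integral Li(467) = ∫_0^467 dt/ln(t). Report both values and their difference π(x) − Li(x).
π(467) = 91;  Li(467) ≈ 96.45;  π(x) − Li(x) ≈ -5.45.

Direct count of primes ≤ 467 gives π(467) = 91. Numerical evaluation of the logarithmic integral gives Li(467) ≈ 96.45. The difference π(x) − Li(x) ≈ -5.45 is typically negative for small/moderate x (Li(x) overestimates), though Littlewood's theorem shows this sign changes infinitely often.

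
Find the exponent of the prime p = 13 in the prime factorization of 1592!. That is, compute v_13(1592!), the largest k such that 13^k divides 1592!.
v_13(1592!) = 131

Legendre's formula: v_p(n!) = Σ_{k ≥ 1} ⌊n / p^k⌋. For p = 13, n = 1592, the terms are:
  ⌊1592/13^1⌋ = ⌊1592/13⌋ = 122
  ⌊1592/13^2⌋ = ⌊1592/169⌋ = 9
(the next term ⌊1592/13^3⌋ = 0, terminating the sum). Summing: v_13(1592!) = 122 + 9 = 131.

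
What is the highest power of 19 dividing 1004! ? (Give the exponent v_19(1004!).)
v_19(1004!) = 54

Legendre's formula: v_p(n!) = Σ_{k ≥ 1} ⌊n / p^k⌋. For p = 19, n = 1004, the terms are:
  ⌊1004/19^1⌋ = ⌊1004/19⌋ = 52
  ⌊1004/19^2⌋ = ⌊1004/361⌋ = 2
(the next term ⌊1004/19^3⌋ = 0, terminating the sum). Summing: v_19(1004!) = 52 + 2 = 54.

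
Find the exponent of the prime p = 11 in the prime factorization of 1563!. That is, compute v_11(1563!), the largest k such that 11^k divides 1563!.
v_11(1563!) = 155

Legendre's formula: v_p(n!) = Σ_{k ≥ 1} ⌊n / p^k⌋. For p = 11, n = 1563, the terms are:
  ⌊1563/11^1⌋ = ⌊1563/11⌋ = 142
  ⌊1563/11^2⌋ = ⌊1563/121⌋ = 12
  ⌊1563/11^3⌋ = ⌊1563/1331⌋ = 1
(the next term ⌊1563/11^4⌋ = 0, terminating the sum). Summing: v_11(1563!) = 142 + 12 + 1 = 155.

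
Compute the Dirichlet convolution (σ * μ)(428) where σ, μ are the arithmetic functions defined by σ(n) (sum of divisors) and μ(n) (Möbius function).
(σ * μ)(428) = 428

Divisors of 428: [1, 2, 4, 107, 214, 428]. For each d | 428:
  d = 1: σ(1) · μ(428/1) = 1 · 0 = 0
  d = 2: σ(2) · μ(428/2) = 3 · 1 = 3
  d = 4: σ(4) · μ(428/4) = 7 · -1 = -7
  d = 107: σ(107) · μ(428/107) = 108 · 0 = 0
  d = 214: σ(214) · μ(428/214) = 324 · -1 = -324
  d = 428: σ(428) · μ(428/428) = 756 · 1 = 756
Summing: (σ * μ)(428) = 0 + 3 + -7 + 0 + -324 + 756 = 428.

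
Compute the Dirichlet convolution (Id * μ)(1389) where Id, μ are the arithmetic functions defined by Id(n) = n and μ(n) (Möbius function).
(Id * μ)(1389) = 924

Divisors of 1389: [1, 3, 463, 1389]. For each d | 1389:
  d = 1: Id(1) · μ(1389/1) = 1 · 1 = 1
  d = 3: Id(3) · μ(1389/3) = 3 · -1 = -3
  d = 463: Id(463) · μ(1389/463) = 463 · -1 = -463
  d = 1389: Id(1389) · μ(1389/1389) = 1389 · 1 = 1389
Summing: (Id * μ)(1389) = 1 + -3 + -463 + 1389 = 924.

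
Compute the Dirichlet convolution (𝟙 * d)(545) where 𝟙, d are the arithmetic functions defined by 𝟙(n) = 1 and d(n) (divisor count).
(𝟙 * d)(545) = 9

Divisors of 545: [1, 5, 109, 545]. For each d | 545:
  d = 1: 𝟙(1) · d(545/1) = 1 · 4 = 4
  d = 5: 𝟙(5) · d(545/5) = 1 · 2 = 2
  d = 109: 𝟙(109) · d(545/109) = 1 · 2 = 2
  d = 545: 𝟙(545) · d(545/545) = 1 · 1 = 1
Summing: (𝟙 * d)(545) = 4 + 2 + 2 + 1 = 9.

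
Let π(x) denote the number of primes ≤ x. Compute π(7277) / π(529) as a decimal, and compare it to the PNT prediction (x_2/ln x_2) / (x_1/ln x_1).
π(7277)/π(529) = 928/99 ≈ 9.3737;  PNT prediction ≈ 9.7009.

π(529) = 99 and π(7277) = 928, so π(7277)/π(529) ≈ 9.3737. The PNT-predicted ratio is (7277/ln(7277)) / (529/ln(529)) ≈ 9.7009. The two agree to within a few percent, as expected.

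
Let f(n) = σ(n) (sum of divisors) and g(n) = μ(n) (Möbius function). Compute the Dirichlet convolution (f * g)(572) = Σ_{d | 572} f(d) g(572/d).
(σ * μ)(572) = 572

Divisors of 572: [1, 2, 4, 11, 13, 22, 26, 44, 52, 143, 286, 572]. For each d | 572:
  d = 1: σ(1) · μ(572/1) = 1 · 0 = 0
  d = 2: σ(2) · μ(572/2) = 3 · -1 = -3
  d = 4: σ(4) · μ(572/4) = 7 · 1 = 7
  d = 11: σ(11) · μ(572/11) = 12 · 0 = 0
  d = 13: σ(13) · μ(572/13) = 14 · 0 = 0
  d = 22: σ(22) · μ(572/22) = 36 · 1 = 36
  d = 26: σ(26) · μ(572/26) = 42 · 1 = 42
  d = 44: σ(44) · μ(572/44) = 84 · -1 = -84
  d = 52: σ(52) · μ(572/52) = 98 · -1 = -98
  d = 143: σ(143) · μ(572/143) = 168 · 0 = 0
  d = 286: σ(286) · μ(572/286) = 504 · -1 = -504
  d = 572: σ(572) · μ(572/572) = 1176 · 1 = 1176
Summing: (σ * μ)(572) = 0 + -3 + 7 + 0 + 0 + 36 + 42 + -84 + -98 + 0 + -504 + 1176 = 572.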